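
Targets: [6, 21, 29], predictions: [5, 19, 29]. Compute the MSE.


Squared errors: (6-5)²=1, (21-19)²=4, (29-29)²=0
Sum = 5
MSE = 5/3 = 5/3

5/3


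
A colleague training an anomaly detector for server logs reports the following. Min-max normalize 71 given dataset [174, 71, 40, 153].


min=40, max=174
(71-40)/(174-40) = 31/134 = 0.2313

0.2313


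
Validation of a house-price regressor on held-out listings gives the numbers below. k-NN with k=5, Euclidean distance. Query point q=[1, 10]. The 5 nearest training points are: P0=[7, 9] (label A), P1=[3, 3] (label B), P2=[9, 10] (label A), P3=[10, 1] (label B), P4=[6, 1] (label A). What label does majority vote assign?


d(q,P0) = 6.0828  (label A)
d(q,P1) = 7.2801  (label B)
d(q,P2) = 8.0  (label A)
d(q,P3) = 12.7279  (label B)
d(q,P4) = 10.2956  (label A)
Votes: A=3, B=2
Majority → A

A


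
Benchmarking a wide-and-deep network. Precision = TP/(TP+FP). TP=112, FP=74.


Precision = TP/(TP+FP)
= 112/(112+74)
= 112/186 = 60.22%

60.22%


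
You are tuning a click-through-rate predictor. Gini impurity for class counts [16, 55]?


Probabilities: [16/71, 55/71] ≈ [0.2254, 0.7746]
Σpᵢ² = (256 + 3025)/71² = 3281/5041
Gini = 1 - Σpᵢ² = 1 - 3281/5041 = 0.3491

0.3491


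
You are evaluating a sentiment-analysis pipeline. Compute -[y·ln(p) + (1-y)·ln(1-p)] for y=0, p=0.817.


BCE = -[y·ln(p) + (1-y)·ln(1-p)]
= -0 - 1·ln(1-0.817)
= -ln(0.183) = 1.6983

1.6983


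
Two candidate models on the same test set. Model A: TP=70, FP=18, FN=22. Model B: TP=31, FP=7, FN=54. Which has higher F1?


Model A: P=70/88=0.7955, R=70/92=0.7609, F1=2PR/(P+R)=2TP/(2TP+FP+FN)=140/180=0.7778
Model B: P=31/38=0.8158, R=31/85=0.3647, F1=2PR/(P+R)=2TP/(2TP+FP+FN)=62/123=0.5041
0.7778 > 0.5041 → Model A

Model A


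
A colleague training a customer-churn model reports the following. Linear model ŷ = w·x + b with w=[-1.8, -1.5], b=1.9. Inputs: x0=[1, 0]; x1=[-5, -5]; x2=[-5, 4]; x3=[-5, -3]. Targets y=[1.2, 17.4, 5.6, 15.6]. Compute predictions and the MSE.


ŷ0 = (-1.8)·(1) + (-1.5)·(0) + 1.9 = 0.1
ŷ1 = (-1.8)·(-5) + (-1.5)·(-5) + 1.9 = 18.4
ŷ2 = (-1.8)·(-5) + (-1.5)·(4) + 1.9 = 4.9
ŷ3 = (-1.8)·(-5) + (-1.5)·(-3) + 1.9 = 15.4
errors² = [1.21, 1.0, 0.49, 0.04]
MSE = 2.7400/4 = 0.685

0.685


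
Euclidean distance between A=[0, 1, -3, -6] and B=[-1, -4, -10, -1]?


d = √((0+ 1)² + (1+ 4)² + (-3+ 10)² + (-6+ 1)²)
  = √(1 + 25 + 49 + 25)
  = √100 = 10.0

10.0


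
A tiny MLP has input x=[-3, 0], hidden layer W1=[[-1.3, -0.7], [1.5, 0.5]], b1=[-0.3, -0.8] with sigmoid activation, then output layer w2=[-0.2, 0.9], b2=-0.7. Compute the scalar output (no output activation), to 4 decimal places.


z1[0] = (-1.3)·(-3) + (-0.7)·(0) - 0.3 = 3.6
z1[1] = (1.5)·(-3) + (0.5)·(0) - 0.8 = -5.3
h = sigmoid(z1) = [0.9734, 0.005]
output = (-0.2)·(0.9734) + (0.9)·(0.005) - 0.7 = -0.8902

-0.8902


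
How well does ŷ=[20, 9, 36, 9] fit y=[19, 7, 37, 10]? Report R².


ȳ = 18.25
SS_res = Σ(y-ŷ)² = 7
SS_tot = Σ(y-ȳ)² = 546.75
R² = 1 - SS_res/SS_tot = 1 - 0.0128 = 0.9872

0.9872


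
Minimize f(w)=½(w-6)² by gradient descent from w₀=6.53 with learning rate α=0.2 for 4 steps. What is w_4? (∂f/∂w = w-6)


step 1: grad = 6.53-6 = 0.53; w = 6.53 - 0.2·(0.53) = 6.424
step 2: grad = 6.424-6 = 0.424; w = 6.424 - 0.2·(0.424) = 6.3392
step 3: grad = 6.3392-6 = 0.3392; w = 6.3392 - 0.2·(0.3392) = 6.27136
step 4: grad = 6.27136-6 = 0.27136; w = 6.27136 - 0.2·(0.27136) = 6.217088

6.217088


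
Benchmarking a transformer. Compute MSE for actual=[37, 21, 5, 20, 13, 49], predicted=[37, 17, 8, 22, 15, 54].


Squared errors: (37-37)²=0, (21-17)²=16, (5-8)²=9, (20-22)²=4, (13-15)²=4, (49-54)²=25
Sum = 58
MSE = 58/6 = 29/3

29/3


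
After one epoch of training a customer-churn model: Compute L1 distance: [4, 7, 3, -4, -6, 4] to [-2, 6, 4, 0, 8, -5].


d = |4+ 2| + |7-6| + |3-4| + |-4-0| + |-6-8| + |4+ 5|
  = 6 + 1 + 1 + 4 + 14 + 9
  = 35

35


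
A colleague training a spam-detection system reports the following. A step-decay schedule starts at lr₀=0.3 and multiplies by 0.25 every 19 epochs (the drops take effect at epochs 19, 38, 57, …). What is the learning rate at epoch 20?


n_drops = ⌊20/19⌋ = 1
lr = 0.3·0.25^1 = 0.3·0.25 = 0.075

0.075


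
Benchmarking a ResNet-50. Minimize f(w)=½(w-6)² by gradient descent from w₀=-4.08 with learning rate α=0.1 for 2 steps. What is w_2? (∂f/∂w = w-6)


step 1: grad = -4.08-6 = -10.08; w = -4.08 - 0.1·(-10.08) = -3.072
step 2: grad = -3.072-6 = -9.072; w = -3.072 - 0.1·(-9.072) = -2.1648

-2.1648


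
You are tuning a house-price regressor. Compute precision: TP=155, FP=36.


Precision = TP/(TP+FP)
= 155/(155+36)
= 155/191 = 81.15%

81.15%


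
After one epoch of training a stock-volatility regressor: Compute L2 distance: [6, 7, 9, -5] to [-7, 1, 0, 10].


d = √((6+ 7)² + (7-1)² + (9-0)² + (-5-10)²)
  = √(169 + 36 + 81 + 225)
  = √511 = 22.6053

22.6053


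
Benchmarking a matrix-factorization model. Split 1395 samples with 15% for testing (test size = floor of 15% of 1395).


Test = ⌊1395·15/100⌋ = 209
Train = 1395 - 209 = 1186

Train: 1186, Test: 209


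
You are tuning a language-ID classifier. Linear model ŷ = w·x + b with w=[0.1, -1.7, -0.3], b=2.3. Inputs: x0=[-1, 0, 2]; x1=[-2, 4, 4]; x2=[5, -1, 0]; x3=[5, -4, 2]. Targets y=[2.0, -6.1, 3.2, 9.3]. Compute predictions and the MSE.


ŷ0 = (0.1)·(-1) + (-1.7)·(0) + (-0.3)·(2) + 2.3 = 1.6
ŷ1 = (0.1)·(-2) + (-1.7)·(4) + (-0.3)·(4) + 2.3 = -5.9
ŷ2 = (0.1)·(5) + (-1.7)·(-1) + (-0.3)·(0) + 2.3 = 4.5
ŷ3 = (0.1)·(5) + (-1.7)·(-4) + (-0.3)·(2) + 2.3 = 9.0
errors² = [0.16, 0.04, 1.69, 0.09]
MSE = 1.9800/4 = 0.495

0.495


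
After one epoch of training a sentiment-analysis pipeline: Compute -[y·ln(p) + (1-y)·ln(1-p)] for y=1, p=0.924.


BCE = -[y·ln(p) + (1-y)·ln(1-p)]
= -1·ln(0.924) - 0
= -ln(0.924) = 0.079

0.079


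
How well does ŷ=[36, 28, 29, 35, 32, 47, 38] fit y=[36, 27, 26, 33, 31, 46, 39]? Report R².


ȳ = 34
SS_res = Σ(y-ŷ)² = 17
SS_tot = Σ(y-ȳ)² = 296
R² = 1 - SS_res/SS_tot = 1 - 0.0574 = 0.9426

0.9426


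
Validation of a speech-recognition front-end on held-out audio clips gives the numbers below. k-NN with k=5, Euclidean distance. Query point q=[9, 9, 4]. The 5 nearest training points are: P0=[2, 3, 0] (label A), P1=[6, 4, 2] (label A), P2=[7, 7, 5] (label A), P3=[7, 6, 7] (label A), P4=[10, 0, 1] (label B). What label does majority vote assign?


d(q,P0) = 10.0499  (label A)
d(q,P1) = 6.1644  (label A)
d(q,P2) = 3.0  (label A)
d(q,P3) = 4.6904  (label A)
d(q,P4) = 9.5394  (label B)
Votes: A=4, B=1
Majority → A

A


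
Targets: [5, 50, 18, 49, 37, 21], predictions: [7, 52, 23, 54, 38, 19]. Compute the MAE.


Absolute errors: |5-7|=2, |50-52|=2, |18-23|=5, |49-54|=5, |37-38|=1, |21-19|=2
Sum = 17
MAE = 17/6 = 17/6

17/6


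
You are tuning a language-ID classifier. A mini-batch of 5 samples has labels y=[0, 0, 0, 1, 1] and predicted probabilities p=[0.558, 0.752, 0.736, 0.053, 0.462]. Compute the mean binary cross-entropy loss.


L[0] = -ln(1-0.558) = -ln(0.442) = 0.8164
L[1] = -ln(1-0.752) = -ln(0.248) = 1.3943
L[2] = -ln(1-0.736) = -ln(0.264) = 1.3318
L[3] = -ln(0.053) = 2.9375
L[4] = -ln(0.462) = 0.7722
mean = (0.8164 + 1.3943 + 1.3318 + 2.9375 + 0.7722)/5 = 1.4504

1.4504


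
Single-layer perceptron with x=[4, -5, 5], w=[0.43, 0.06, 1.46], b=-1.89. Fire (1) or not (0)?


z = (4)·(0.43) + (-5)·(0.06) + (5)·(1.46) - 1.89
  = 6.83
step(z) = 1 (z≥0)

1


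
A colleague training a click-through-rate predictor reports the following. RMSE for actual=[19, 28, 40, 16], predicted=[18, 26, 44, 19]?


MSE = 30/4 = 7.5
RMSE = √(30/4) = 2.7386

2.7386


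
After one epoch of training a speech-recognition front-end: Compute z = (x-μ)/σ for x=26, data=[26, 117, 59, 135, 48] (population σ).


μ = 77, σ = 41.7852
z = (26 - 77)/41.7852 = -1.2205

-1.2205


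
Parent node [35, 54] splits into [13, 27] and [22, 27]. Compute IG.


Parent = [35, 54], H_parent = 0.9669
H_left = 0.9097 (n=40), H_right = 0.9925 (n=49)
H_children = (40/89)·0.9097 + (49/89)·0.9925 = 0.9553
IG = 0.9669 - 0.9553 = 0.0116

0.0116


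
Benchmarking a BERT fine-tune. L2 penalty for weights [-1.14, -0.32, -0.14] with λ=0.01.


‖w‖₂² = (-1.14)² + (-0.32)² + (-0.14)²
     = 1.2996 + 0.1024 + 0.0196
     = 1.4216
λ·‖w‖₂² = 0.01·1.4216 = 0.014216

0.014216


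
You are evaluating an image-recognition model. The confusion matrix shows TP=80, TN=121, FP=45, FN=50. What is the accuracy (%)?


Accuracy = (TP+TN)/(TP+TN+FP+FN)
= (80+121)/(296)
= 201/296 = 67.91%

67.91%


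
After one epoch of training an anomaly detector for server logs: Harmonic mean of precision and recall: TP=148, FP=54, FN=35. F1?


Precision = 148/202 = 0.7327
Recall = 148/183 = 0.8087
F1 = 2·P·R/(P+R) = 2·TP/(2·TP+FP+FN) = 296/(296+54+35) = 296/385 = 0.7688

0.7688


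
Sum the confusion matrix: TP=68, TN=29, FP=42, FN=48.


Total = TP + TN + FP + FN
= 68 + 29 + 42 + 48
= 187
(Predicted positive: 110, predicted negative: 77)

187


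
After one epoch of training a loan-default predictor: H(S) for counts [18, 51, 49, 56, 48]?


Probabilities: [18/222, 51/222, 49/222, 56/222, 48/222] ≈ [0.0811, 0.2297, 0.2207, 0.2523, 0.2162]
H = -((18/222)·log₂(18/222) + (51/222)·log₂(51/222) + (49/222)·log₂(49/222) + (56/222)·log₂(56/222) + (48/222)·log₂(48/222))
  = 2.2414 bits

2.2414 bits


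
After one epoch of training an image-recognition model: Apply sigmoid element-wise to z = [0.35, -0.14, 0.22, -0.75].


σ(0.35) = 1/(1+e^-0.35) = 0.5866
σ(-0.14) = 1/(1+e^0.14) = 0.4651
σ(0.22) = 1/(1+e^-0.22) = 0.5548
σ(-0.75) = 1/(1+e^0.75) = 0.3208
result = [0.5866, 0.4651, 0.5548, 0.3208]

[0.5866, 0.4651, 0.5548, 0.3208]


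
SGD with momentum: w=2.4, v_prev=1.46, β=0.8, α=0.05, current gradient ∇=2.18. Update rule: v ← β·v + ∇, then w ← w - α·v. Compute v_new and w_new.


v_new = 0.8·1.46 + 2.18 = 1.168 + 2.18 = 3.348
w_new = 2.4 - 0.05·3.348 = 2.4 - 0.1674 = 2.2326

v_new=3.348, w_new=2.2326


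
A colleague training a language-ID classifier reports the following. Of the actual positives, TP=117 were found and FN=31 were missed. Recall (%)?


Recall = TP/(TP+FN)
= 117/(117+31)
= 117/148 = 79.05%

79.05%


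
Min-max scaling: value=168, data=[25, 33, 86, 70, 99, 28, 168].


min=25, max=168
(168-25)/(168-25) = 143/143 = 1.0

1.0


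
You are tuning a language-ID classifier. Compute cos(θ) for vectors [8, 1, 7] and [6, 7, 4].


A·B = 8·6 + 1·7 + 7·4 = 83
‖A‖ = √114 = 10.6771, ‖B‖ = √101 = 10.0499
cos = 83/(√114·√101) = 83/√11514 = 0.7735

0.7735


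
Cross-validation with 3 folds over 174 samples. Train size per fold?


Fold size = 174/3 = 58
Training per fold = 174 - 58 = 116

116


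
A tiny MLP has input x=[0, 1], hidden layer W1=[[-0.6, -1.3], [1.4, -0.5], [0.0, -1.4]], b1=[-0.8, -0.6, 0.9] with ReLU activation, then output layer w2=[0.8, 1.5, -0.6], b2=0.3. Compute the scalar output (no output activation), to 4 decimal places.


z1[0] = (-0.6)·(0) + (-1.3)·(1) - 0.8 = -2.1
z1[1] = (1.4)·(0) + (-0.5)·(1) - 0.6 = -1.1
z1[2] = (0.0)·(0) + (-1.4)·(1) + 0.9 = -0.5
h = ReLU(z1) = [0.0, 0.0, 0.0]
output = (0.8)·(0.0) + (1.5)·(0.0) + (-0.6)·(0.0) + 0.3 = 0.3

0.3


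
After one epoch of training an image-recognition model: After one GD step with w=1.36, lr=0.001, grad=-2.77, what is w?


w_new = w - α·∇
= 1.36 - 0.001·-2.77
= 1.36 + 0.00277
= 1.36277

1.36277


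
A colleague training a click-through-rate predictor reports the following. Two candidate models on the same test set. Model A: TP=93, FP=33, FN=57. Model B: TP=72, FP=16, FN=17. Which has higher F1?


Model A: P=93/126=0.7381, R=93/150=0.62, F1=2PR/(P+R)=2TP/(2TP+FP+FN)=186/276=0.6739
Model B: P=72/88=0.8182, R=72/89=0.809, F1=2PR/(P+R)=2TP/(2TP+FP+FN)=144/177=0.8136
0.6739 < 0.8136 → Model B

Model B


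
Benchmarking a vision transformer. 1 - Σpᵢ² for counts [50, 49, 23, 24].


Probabilities: [50/146, 49/146, 23/146, 24/146] ≈ [0.3425, 0.3356, 0.1575, 0.1644]
Σpᵢ² = (2500 + 2401 + 529 + 576)/146² = 6006/21316
Gini = 1 - Σpᵢ² = 1 - 6006/21316 = 0.7182

0.7182


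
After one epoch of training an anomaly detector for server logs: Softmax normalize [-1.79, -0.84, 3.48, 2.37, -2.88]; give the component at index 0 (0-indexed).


Exponentials: e^-1.79=0.167, e^-0.84=0.4317, e^3.48=32.4597, e^2.37=10.6974, e^-2.88=0.0561
Sum = 43.8119
Softmax = [0.0038, 0.0099, 0.7409, 0.2442, 0.0013]
p[0] = 0.167/43.8119 = 0.0038

0.0038


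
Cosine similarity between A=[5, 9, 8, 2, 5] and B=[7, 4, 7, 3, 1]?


A·B = 5·7 + 9·4 + 8·7 + 2·3 + 5·1 = 138
‖A‖ = √199 = 14.1067, ‖B‖ = √124 = 11.1355
cos = 138/(√199·√124) = 138/√24676 = 0.8785

0.8785


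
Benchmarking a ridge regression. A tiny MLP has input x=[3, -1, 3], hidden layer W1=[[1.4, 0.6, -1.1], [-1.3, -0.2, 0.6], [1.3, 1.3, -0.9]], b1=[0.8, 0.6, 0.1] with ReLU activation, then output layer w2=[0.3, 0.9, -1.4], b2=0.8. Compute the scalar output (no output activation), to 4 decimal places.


z1[0] = (1.4)·(3) + (0.6)·(-1) + (-1.1)·(3) + 0.8 = 1.1
z1[1] = (-1.3)·(3) + (-0.2)·(-1) + (0.6)·(3) + 0.6 = -1.3
z1[2] = (1.3)·(3) + (1.3)·(-1) + (-0.9)·(3) + 0.1 = 0.0
h = ReLU(z1) = [1.1, 0.0, 0.0]
output = (0.3)·(1.1) + (0.9)·(0.0) + (-1.4)·(0.0) + 0.8 = 1.13

1.13


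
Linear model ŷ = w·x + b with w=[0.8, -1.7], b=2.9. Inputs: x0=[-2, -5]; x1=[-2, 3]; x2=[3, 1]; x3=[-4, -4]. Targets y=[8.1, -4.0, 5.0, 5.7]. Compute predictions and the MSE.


ŷ0 = (0.8)·(-2) + (-1.7)·(-5) + 2.9 = 9.8
ŷ1 = (0.8)·(-2) + (-1.7)·(3) + 2.9 = -3.8
ŷ2 = (0.8)·(3) + (-1.7)·(1) + 2.9 = 3.6
ŷ3 = (0.8)·(-4) + (-1.7)·(-4) + 2.9 = 6.5
errors² = [2.89, 0.04, 1.96, 0.64]
MSE = 5.5300/4 = 1.3825

1.3825


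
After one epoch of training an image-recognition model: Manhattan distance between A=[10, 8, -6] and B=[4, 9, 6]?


d = |10-4| + |8-9| + |-6-6|
  = 6 + 1 + 12
  = 19

19


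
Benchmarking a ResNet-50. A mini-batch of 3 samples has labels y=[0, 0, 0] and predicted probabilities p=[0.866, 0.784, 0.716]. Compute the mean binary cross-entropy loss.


L[0] = -ln(1-0.866) = -ln(0.134) = 2.0099
L[1] = -ln(1-0.784) = -ln(0.216) = 1.5325
L[2] = -ln(1-0.716) = -ln(0.284) = 1.2588
mean = (2.0099 + 1.5325 + 1.2588)/3 = 1.6004

1.6004


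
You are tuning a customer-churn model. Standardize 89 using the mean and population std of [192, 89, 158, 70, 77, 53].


μ = 106.5, σ = 50.5528
z = (89 - 106.5)/50.5528 = -0.3462

-0.3462


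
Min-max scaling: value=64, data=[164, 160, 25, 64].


min=25, max=164
(64-25)/(164-25) = 39/139 = 0.2806

0.2806


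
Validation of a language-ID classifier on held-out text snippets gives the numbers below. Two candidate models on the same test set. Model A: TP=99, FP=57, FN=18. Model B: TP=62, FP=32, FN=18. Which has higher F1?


Model A: P=99/156=0.6346, R=99/117=0.8462, F1=2PR/(P+R)=2TP/(2TP+FP+FN)=198/273=0.7253
Model B: P=62/94=0.6596, R=62/80=0.775, F1=2PR/(P+R)=2TP/(2TP+FP+FN)=124/174=0.7126
0.7253 > 0.7126 → Model A

Model A


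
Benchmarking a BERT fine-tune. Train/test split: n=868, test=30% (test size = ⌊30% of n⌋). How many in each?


Test = ⌊868·30/100⌋ = 260
Train = 868 - 260 = 608

Train: 608, Test: 260


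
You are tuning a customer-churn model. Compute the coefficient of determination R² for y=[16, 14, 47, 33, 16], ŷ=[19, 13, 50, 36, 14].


ȳ = 25.2
SS_res = Σ(y-ŷ)² = 32
SS_tot = Σ(y-ȳ)² = 830.8
R² = 1 - SS_res/SS_tot = 1 - 0.0385 = 0.9615

0.9615


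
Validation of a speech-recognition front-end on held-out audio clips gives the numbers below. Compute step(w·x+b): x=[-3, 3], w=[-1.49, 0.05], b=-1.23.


z = (-3)·(-1.49) + (3)·(0.05) - 1.23
  = 3.39
step(z) = 1 (z≥0)

1


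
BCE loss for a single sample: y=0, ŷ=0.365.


BCE = -[y·ln(p) + (1-y)·ln(1-p)]
= -0 - 1·ln(1-0.365)
= -ln(0.635) = 0.4541

0.4541


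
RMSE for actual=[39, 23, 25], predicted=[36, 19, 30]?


MSE = 50/3 = 16.6667
RMSE = √(50/3) = 4.0825

4.0825


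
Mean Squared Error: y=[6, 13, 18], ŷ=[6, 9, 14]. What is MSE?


Squared errors: (6-6)²=0, (13-9)²=16, (18-14)²=16
Sum = 32
MSE = 32/3 = 32/3

32/3


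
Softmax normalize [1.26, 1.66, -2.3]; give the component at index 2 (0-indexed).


Exponentials: e^1.26=3.5254, e^1.66=5.2593, e^-2.3=0.1003
Sum = 8.885
Softmax = [0.3968, 0.5919, 0.0113]
p[2] = 0.1003/8.885 = 0.0113

0.0113


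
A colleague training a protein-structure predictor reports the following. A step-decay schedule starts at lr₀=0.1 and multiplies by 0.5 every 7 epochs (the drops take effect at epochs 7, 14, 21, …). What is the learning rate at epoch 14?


n_drops = ⌊14/7⌋ = 2
lr = 0.1·0.5^2 = 0.1·0.25 = 0.025

0.025


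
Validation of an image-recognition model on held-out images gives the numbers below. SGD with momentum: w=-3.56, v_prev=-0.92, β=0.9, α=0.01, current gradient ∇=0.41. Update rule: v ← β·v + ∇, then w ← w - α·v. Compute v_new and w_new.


v_new = 0.9·-0.92 + 0.41 = -0.828 + 0.41 = -0.418
w_new = -3.56 - 0.01·-0.418 = -3.56 + 0.00418 = -3.55582

v_new=-0.418, w_new=-3.55582


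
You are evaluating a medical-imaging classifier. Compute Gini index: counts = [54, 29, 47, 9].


Probabilities: [54/139, 29/139, 47/139, 9/139] ≈ [0.3885, 0.2086, 0.3381, 0.0647]
Σpᵢ² = (2916 + 841 + 2209 + 81)/139² = 6047/19321
Gini = 1 - Σpᵢ² = 1 - 6047/19321 = 0.687

0.687


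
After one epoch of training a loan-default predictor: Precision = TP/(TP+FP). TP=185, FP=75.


Precision = TP/(TP+FP)
= 185/(185+75)
= 185/260 = 71.15%

71.15%


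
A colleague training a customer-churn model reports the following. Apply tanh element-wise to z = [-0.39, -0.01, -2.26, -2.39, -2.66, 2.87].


tanh(-0.39) = -0.3714
tanh(-0.01) = -0.01
tanh(-2.26) = -0.9785
tanh(-2.39) = -0.9833
tanh(-2.66) = -0.9903
tanh(2.87) = 0.9936
result = [-0.3714, -0.01, -0.9785, -0.9833, -0.9903, 0.9936]

[-0.3714, -0.01, -0.9785, -0.9833, -0.9903, 0.9936]


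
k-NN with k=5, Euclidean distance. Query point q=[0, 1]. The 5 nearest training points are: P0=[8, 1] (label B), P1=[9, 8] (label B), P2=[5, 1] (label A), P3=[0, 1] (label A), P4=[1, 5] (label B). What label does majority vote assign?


d(q,P0) = 8.0  (label B)
d(q,P1) = 11.4018  (label B)
d(q,P2) = 5.0  (label A)
d(q,P3) = 0.0  (label A)
d(q,P4) = 4.1231  (label B)
Votes: A=2, B=3
Majority → B

B


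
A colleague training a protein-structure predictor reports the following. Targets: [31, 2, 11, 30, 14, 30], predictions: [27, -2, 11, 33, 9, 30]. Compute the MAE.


Absolute errors: |31-27|=4, |2+ 2|=4, |11-11|=0, |30-33|=3, |14-9|=5, |30-30|=0
Sum = 16
MAE = 16/6 = 8/3

8/3


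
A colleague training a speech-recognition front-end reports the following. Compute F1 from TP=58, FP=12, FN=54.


Precision = 58/70 = 0.8286
Recall = 58/112 = 0.5179
F1 = 2·P·R/(P+R) = 2·TP/(2·TP+FP+FN) = 116/(116+12+54) = 116/182 = 0.6374

0.6374


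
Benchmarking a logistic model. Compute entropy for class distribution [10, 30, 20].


Probabilities: [10/60, 30/60, 20/60] ≈ [0.1667, 0.5, 0.3333]
H = -((10/60)·log₂(10/60) + (30/60)·log₂(30/60) + (20/60)·log₂(20/60))
  = 1.4591 bits

1.4591 bits


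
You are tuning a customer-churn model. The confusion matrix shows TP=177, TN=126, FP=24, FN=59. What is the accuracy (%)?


Accuracy = (TP+TN)/(TP+TN+FP+FN)
= (177+126)/(386)
= 303/386 = 78.5%

78.5%


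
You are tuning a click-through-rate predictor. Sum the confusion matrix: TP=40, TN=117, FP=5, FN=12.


Total = TP + TN + FP + FN
= 40 + 117 + 5 + 12
= 174
(Predicted positive: 45, predicted negative: 129)

174


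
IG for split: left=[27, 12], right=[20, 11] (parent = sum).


Parent = [47, 23], H_parent = 0.9135
H_left = 0.8905 (n=39), H_right = 0.9383 (n=31)
H_children = (39/70)·0.8905 + (31/70)·0.9383 = 0.9117
IG = 0.9135 - 0.9117 = 0.0018

0.0018


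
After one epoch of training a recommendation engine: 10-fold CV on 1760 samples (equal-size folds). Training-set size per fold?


Fold size = 1760/10 = 176
Training per fold = 1760 - 176 = 1584

1584


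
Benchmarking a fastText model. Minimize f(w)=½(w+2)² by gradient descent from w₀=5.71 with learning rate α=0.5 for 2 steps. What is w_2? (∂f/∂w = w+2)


step 1: grad = 5.71+2 = 7.71; w = 5.71 - 0.5·(7.71) = 1.855
step 2: grad = 1.855+2 = 3.855; w = 1.855 - 0.5·(3.855) = -0.0725

-0.0725


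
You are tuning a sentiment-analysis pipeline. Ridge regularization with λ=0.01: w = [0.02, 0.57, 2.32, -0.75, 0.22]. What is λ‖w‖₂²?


‖w‖₂² = (0.02)² + (0.57)² + (2.32)² + (-0.75)² + (0.22)²
     = 0.0004 + 0.3249 + 5.3824 + 0.5625 + 0.0484
     = 6.3186
λ·‖w‖₂² = 0.01·6.3186 = 0.063186

0.063186


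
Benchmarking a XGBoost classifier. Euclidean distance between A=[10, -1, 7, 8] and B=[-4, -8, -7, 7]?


d = √((10+ 4)² + (-1+ 8)² + (7+ 7)² + (8-7)²)
  = √(196 + 49 + 196 + 1)
  = √442 = 21.0238

21.0238


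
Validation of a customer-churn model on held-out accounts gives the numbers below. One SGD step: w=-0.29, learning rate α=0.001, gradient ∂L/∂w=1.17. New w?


w_new = w - α·∇
= -0.29 - 0.001·1.17
= -0.29 - 0.00117
= -0.29117

-0.29117


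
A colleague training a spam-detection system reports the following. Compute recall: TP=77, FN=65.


Recall = TP/(TP+FN)
= 77/(77+65)
= 77/142 = 54.23%

54.23%


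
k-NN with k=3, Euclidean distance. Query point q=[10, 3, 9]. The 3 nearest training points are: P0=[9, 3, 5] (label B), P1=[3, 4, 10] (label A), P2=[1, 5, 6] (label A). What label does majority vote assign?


d(q,P0) = 4.1231  (label B)
d(q,P1) = 7.1414  (label A)
d(q,P2) = 9.6954  (label A)
Votes: A=2, B=1
Majority → A

A


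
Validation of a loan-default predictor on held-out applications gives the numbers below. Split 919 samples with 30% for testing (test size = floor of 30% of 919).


Test = ⌊919·30/100⌋ = 275
Train = 919 - 275 = 644

Train: 644, Test: 275


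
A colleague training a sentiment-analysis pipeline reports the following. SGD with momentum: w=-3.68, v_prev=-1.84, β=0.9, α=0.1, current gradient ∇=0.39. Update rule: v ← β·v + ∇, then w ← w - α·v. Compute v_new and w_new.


v_new = 0.9·-1.84 + 0.39 = -1.656 + 0.39 = -1.266
w_new = -3.68 - 0.1·-1.266 = -3.68 + 0.1266 = -3.5534

v_new=-1.266, w_new=-3.5534


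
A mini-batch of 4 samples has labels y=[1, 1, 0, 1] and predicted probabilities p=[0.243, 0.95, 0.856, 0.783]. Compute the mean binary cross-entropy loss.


L[0] = -ln(0.243) = 1.4147
L[1] = -ln(0.95) = 0.0513
L[2] = -ln(1-0.856) = -ln(0.144) = 1.9379
L[3] = -ln(0.783) = 0.2446
mean = (1.4147 + 0.0513 + 1.9379 + 0.2446)/4 = 0.9121

0.9121


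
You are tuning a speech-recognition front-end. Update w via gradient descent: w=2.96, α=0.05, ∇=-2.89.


w_new = w - α·∇
= 2.96 - 0.05·-2.89
= 2.96 + 0.1445
= 3.1045

3.1045


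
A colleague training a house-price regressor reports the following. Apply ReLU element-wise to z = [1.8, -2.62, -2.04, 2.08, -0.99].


ReLU(1.8) = max(0, 1.8) = 1.8
ReLU(-2.62) = max(0, -2.62) = 0.0
ReLU(-2.04) = max(0, -2.04) = 0.0
ReLU(2.08) = max(0, 2.08) = 2.08
ReLU(-0.99) = max(0, -0.99) = 0.0
result = [1.8, 0.0, 0.0, 2.08, 0.0]

[1.8, 0.0, 0.0, 2.08, 0.0]


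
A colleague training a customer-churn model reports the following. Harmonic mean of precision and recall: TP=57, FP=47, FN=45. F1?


Precision = 57/104 = 0.5481
Recall = 57/102 = 0.5588
F1 = 2·P·R/(P+R) = 2·TP/(2·TP+FP+FN) = 114/(114+47+45) = 114/206 = 0.5534

0.5534


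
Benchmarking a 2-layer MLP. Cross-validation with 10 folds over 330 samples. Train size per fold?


Fold size = 330/10 = 33
Training per fold = 330 - 33 = 297

297


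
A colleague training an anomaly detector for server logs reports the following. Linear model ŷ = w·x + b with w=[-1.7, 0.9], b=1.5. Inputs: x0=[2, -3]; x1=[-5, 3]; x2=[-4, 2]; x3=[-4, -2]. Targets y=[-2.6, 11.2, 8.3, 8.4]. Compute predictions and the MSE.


ŷ0 = (-1.7)·(2) + (0.9)·(-3) + 1.5 = -4.6
ŷ1 = (-1.7)·(-5) + (0.9)·(3) + 1.5 = 12.7
ŷ2 = (-1.7)·(-4) + (0.9)·(2) + 1.5 = 10.1
ŷ3 = (-1.7)·(-4) + (0.9)·(-2) + 1.5 = 6.5
errors² = [4.0, 2.25, 3.24, 3.61]
MSE = 13.1000/4 = 3.275

3.275


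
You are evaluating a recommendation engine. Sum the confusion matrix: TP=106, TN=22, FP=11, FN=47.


Total = TP + TN + FP + FN
= 106 + 22 + 11 + 47
= 186
(Predicted positive: 117, predicted negative: 69)

186


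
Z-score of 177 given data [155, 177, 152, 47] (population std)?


μ = 132.75, σ = 50.4399
z = (177 - 132.75)/50.4399 = 0.8773

0.8773


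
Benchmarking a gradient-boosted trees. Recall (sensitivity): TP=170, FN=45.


Recall = TP/(TP+FN)
= 170/(170+45)
= 170/215 = 79.07%

79.07%


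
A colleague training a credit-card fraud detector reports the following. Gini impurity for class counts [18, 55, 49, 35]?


Probabilities: [18/157, 55/157, 49/157, 35/157] ≈ [0.1146, 0.3503, 0.3121, 0.2229]
Σpᵢ² = (324 + 3025 + 2401 + 1225)/157² = 6975/24649
Gini = 1 - Σpᵢ² = 1 - 6975/24649 = 0.717

0.717


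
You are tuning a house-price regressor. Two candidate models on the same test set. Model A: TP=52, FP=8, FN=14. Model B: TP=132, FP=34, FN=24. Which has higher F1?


Model A: P=52/60=0.8667, R=52/66=0.7879, F1=2PR/(P+R)=2TP/(2TP+FP+FN)=104/126=0.8254
Model B: P=132/166=0.7952, R=132/156=0.8462, F1=2PR/(P+R)=2TP/(2TP+FP+FN)=264/322=0.8199
0.8254 > 0.8199 → Model A

Model A


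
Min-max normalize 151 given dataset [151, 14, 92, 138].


min=14, max=151
(151-14)/(151-14) = 137/137 = 1.0

1.0


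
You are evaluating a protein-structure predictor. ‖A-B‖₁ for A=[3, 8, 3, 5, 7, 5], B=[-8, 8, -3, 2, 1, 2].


d = |3+ 8| + |8-8| + |3+ 3| + |5-2| + |7-1| + |5-2|
  = 11 + 0 + 6 + 3 + 6 + 3
  = 29

29


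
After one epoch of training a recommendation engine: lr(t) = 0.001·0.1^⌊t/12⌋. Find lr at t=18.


n_drops = ⌊18/12⌋ = 1
lr = 0.001·0.1^1 = 0.001·0.1 = 0.0001

0.0001


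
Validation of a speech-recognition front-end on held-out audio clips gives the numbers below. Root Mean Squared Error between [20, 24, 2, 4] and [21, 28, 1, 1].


MSE = 27/4 = 6.75
RMSE = √(27/4) = 2.5981

2.5981


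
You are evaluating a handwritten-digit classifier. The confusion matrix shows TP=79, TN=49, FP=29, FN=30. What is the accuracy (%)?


Accuracy = (TP+TN)/(TP+TN+FP+FN)
= (79+49)/(187)
= 128/187 = 68.45%

68.45%


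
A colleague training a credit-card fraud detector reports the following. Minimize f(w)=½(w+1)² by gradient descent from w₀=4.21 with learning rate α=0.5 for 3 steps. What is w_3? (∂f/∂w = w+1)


step 1: grad = 4.21+1 = 5.21; w = 4.21 - 0.5·(5.21) = 1.605
step 2: grad = 1.605+1 = 2.605; w = 1.605 - 0.5·(2.605) = 0.3025
step 3: grad = 0.3025+1 = 1.3025; w = 0.3025 - 0.5·(1.3025) = -0.34875

-0.34875


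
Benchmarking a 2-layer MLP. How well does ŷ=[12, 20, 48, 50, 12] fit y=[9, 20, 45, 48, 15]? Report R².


ȳ = 27.4
SS_res = Σ(y-ŷ)² = 31
SS_tot = Σ(y-ȳ)² = 1281.2
R² = 1 - SS_res/SS_tot = 1 - 0.0242 = 0.9758

0.9758


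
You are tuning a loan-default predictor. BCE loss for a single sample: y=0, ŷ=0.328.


BCE = -[y·ln(p) + (1-y)·ln(1-p)]
= -0 - 1·ln(1-0.328)
= -ln(0.672) = 0.3975

0.3975


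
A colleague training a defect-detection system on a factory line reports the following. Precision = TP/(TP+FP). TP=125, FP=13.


Precision = TP/(TP+FP)
= 125/(125+13)
= 125/138 = 90.58%

90.58%


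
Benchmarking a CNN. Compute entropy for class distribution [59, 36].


Probabilities: [59/95, 36/95] ≈ [0.6211, 0.3789]
H = -((59/95)·log₂(59/95) + (36/95)·log₂(36/95))
  = 0.9573 bits

0.9573 bits


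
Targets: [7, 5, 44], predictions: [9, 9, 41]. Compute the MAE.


Absolute errors: |7-9|=2, |5-9|=4, |44-41|=3
Sum = 9
MAE = 9/3 = 3

3


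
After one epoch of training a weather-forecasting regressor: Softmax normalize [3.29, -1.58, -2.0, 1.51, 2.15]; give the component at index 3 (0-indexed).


Exponentials: e^3.29=26.8429, e^-1.58=0.206, e^-2.0=0.1353, e^1.51=4.5267, e^2.15=8.5849
Sum = 40.2958
Softmax = [0.6661, 0.0051, 0.0034, 0.1123, 0.213]
p[3] = 4.5267/40.2958 = 0.1123

0.1123


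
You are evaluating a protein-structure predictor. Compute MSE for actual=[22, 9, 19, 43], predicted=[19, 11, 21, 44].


Squared errors: (22-19)²=9, (9-11)²=4, (19-21)²=4, (43-44)²=1
Sum = 18
MSE = 18/4 = 9/2

9/2


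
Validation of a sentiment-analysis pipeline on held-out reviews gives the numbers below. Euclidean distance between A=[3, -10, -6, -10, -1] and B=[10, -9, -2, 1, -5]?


d = √((3-10)² + (-10+ 9)² + (-6+ 2)² + (-10-1)² + (-1+ 5)²)
  = √(49 + 1 + 16 + 121 + 16)
  = √203 = 14.2478

14.2478


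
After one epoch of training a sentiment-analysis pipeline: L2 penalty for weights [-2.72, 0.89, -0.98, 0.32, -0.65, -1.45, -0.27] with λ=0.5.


‖w‖₂² = (-2.72)² + (0.89)² + (-0.98)² + (0.32)² + (-0.65)² + (-1.45)² + (-0.27)²
     = 7.3984 + 0.7921 + 0.9604 + 0.1024 + 0.4225 + 2.1025 + 0.0729
     = 11.8512
λ·‖w‖₂² = 0.5·11.8512 = 5.9256

5.9256


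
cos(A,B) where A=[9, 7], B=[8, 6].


A·B = 9·8 + 7·6 = 114
‖A‖ = √130 = 11.4018, ‖B‖ = √100 = 10
cos = 114/(√130·√100) = 114/√13000 = 0.9998

0.9998


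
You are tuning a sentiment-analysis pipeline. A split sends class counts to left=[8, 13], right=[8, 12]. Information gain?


Parent = [16, 25], H_parent = 0.965
H_left = 0.9587 (n=21), H_right = 0.971 (n=20)
H_children = (21/41)·0.9587 + (20/41)·0.971 = 0.9647
IG = 0.965 - 0.9647 = 0.0003

0.0003


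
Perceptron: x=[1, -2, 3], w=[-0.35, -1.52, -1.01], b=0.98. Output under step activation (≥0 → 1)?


z = (1)·(-0.35) + (-2)·(-1.52) + (3)·(-1.01) + 0.98
  = 0.64
step(z) = 1 (z≥0)

1


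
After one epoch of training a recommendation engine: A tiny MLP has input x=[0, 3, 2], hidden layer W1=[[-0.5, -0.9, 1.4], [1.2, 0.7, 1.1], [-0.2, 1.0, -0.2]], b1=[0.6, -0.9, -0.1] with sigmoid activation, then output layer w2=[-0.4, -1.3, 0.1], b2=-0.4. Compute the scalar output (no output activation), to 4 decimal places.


z1[0] = (-0.5)·(0) + (-0.9)·(3) + (1.4)·(2) + 0.6 = 0.7
z1[1] = (1.2)·(0) + (0.7)·(3) + (1.1)·(2) - 0.9 = 3.4
z1[2] = (-0.2)·(0) + (1.0)·(3) + (-0.2)·(2) - 0.1 = 2.5
h = sigmoid(z1) = [0.6682, 0.9677, 0.9241]
output = (-0.4)·(0.6682) + (-1.3)·(0.9677) + (0.1)·(0.9241) - 0.4 = -1.8329

-1.8329


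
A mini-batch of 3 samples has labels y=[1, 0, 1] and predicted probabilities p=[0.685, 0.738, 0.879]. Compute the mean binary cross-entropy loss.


L[0] = -ln(0.685) = 0.3783
L[1] = -ln(1-0.738) = -ln(0.262) = 1.3394
L[2] = -ln(0.879) = 0.129
mean = (0.3783 + 1.3394 + 0.129)/3 = 0.6156

0.6156


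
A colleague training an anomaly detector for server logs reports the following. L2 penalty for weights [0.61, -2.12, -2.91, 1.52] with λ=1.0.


‖w‖₂² = (0.61)² + (-2.12)² + (-2.91)² + (1.52)²
     = 0.3721 + 4.4944 + 8.4681 + 2.3104
     = 15.645
λ·‖w‖₂² = 1.0·15.645 = 15.645

15.645


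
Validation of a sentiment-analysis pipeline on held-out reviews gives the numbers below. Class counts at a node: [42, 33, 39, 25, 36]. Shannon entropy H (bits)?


Probabilities: [42/175, 33/175, 39/175, 25/175, 36/175] ≈ [0.24, 0.1886, 0.2229, 0.1429, 0.2057]
H = -((42/175)·log₂(42/175) + (33/175)·log₂(33/175) + (39/175)·log₂(39/175) + (25/175)·log₂(25/175) + (36/175)·log₂(36/175))
  = 2.301 bits

2.301 bits


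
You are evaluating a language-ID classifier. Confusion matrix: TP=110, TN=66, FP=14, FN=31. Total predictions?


Total = TP + TN + FP + FN
= 110 + 66 + 14 + 31
= 221
(Predicted positive: 124, predicted negative: 97)

221


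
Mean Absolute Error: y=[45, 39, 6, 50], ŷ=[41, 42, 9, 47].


Absolute errors: |45-41|=4, |39-42|=3, |6-9|=3, |50-47|=3
Sum = 13
MAE = 13/4 = 13/4

13/4


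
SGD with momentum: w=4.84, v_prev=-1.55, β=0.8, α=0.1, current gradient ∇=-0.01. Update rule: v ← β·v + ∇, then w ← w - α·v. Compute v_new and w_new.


v_new = 0.8·-1.55 - 0.01 = -1.24 - 0.01 = -1.25
w_new = 4.84 - 0.1·-1.25 = 4.84 + 0.125 = 4.965

v_new=-1.25, w_new=4.965


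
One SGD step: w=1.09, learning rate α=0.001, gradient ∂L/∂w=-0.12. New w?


w_new = w - α·∇
= 1.09 - 0.001·-0.12
= 1.09 + 0.00012
= 1.09012

1.09012


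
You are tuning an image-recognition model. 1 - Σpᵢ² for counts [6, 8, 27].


Probabilities: [6/41, 8/41, 27/41] ≈ [0.1463, 0.1951, 0.6585]
Σpᵢ² = (36 + 64 + 729)/41² = 829/1681
Gini = 1 - Σpᵢ² = 1 - 829/1681 = 0.5068

0.5068


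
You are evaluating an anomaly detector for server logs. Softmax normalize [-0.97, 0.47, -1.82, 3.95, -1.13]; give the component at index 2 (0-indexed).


Exponentials: e^-0.97=0.3791, e^0.47=1.6, e^-1.82=0.162, e^3.95=51.9354, e^-1.13=0.323
Sum = 54.3995
Softmax = [0.007, 0.0294, 0.003, 0.9547, 0.0059]
p[2] = 0.162/54.3995 = 0.003

0.003


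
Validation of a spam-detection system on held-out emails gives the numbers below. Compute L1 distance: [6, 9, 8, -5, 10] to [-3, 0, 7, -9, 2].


d = |6+ 3| + |9-0| + |8-7| + |-5+ 9| + |10-2|
  = 9 + 9 + 1 + 4 + 8
  = 31

31


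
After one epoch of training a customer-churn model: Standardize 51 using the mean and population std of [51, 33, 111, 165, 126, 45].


μ = 88.5, σ = 48.5515
z = (51 - 88.5)/48.5515 = -0.7724

-0.7724


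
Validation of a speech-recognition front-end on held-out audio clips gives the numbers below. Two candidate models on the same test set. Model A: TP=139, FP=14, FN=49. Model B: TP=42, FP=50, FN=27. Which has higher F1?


Model A: P=139/153=0.9085, R=139/188=0.7394, F1=2PR/(P+R)=2TP/(2TP+FP+FN)=278/341=0.8152
Model B: P=42/92=0.4565, R=42/69=0.6087, F1=2PR/(P+R)=2TP/(2TP+FP+FN)=84/161=0.5217
0.8152 > 0.5217 → Model A

Model A


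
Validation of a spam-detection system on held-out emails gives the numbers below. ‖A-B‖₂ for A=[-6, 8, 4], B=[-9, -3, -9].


d = √((-6+ 9)² + (8+ 3)² + (4+ 9)²)
  = √(9 + 121 + 169)
  = √299 = 17.2916

17.2916


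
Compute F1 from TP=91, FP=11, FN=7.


Precision = 91/102 = 0.8922
Recall = 91/98 = 0.9286
F1 = 2·P·R/(P+R) = 2·TP/(2·TP+FP+FN) = 182/(182+11+7) = 182/200 = 0.91

0.91


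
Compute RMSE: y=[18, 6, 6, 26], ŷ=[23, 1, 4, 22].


MSE = 70/4 = 17.5
RMSE = √(70/4) = 4.1833

4.1833


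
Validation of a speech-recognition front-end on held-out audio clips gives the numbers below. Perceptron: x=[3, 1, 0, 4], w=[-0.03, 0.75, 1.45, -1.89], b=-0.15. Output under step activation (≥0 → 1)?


z = (3)·(-0.03) + (1)·(0.75) + (0)·(1.45) + (4)·(-1.89) - 0.15
  = -7.05
step(z) = 0 (z<0)

0


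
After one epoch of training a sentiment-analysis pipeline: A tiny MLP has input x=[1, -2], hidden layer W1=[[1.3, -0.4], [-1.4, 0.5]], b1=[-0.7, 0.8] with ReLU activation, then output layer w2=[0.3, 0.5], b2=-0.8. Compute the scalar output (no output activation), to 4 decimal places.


z1[0] = (1.3)·(1) + (-0.4)·(-2) - 0.7 = 1.4
z1[1] = (-1.4)·(1) + (0.5)·(-2) + 0.8 = -1.6
h = ReLU(z1) = [1.4, 0.0]
output = (0.3)·(1.4) + (0.5)·(0.0) - 0.8 = -0.38

-0.38


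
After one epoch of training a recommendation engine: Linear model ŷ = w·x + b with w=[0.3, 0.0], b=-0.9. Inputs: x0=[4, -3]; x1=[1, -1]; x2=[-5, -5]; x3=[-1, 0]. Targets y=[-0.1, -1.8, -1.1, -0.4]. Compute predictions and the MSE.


ŷ0 = (0.3)·(4) + (0.0)·(-3) - 0.9 = 0.3
ŷ1 = (0.3)·(1) + (0.0)·(-1) - 0.9 = -0.6
ŷ2 = (0.3)·(-5) + (0.0)·(-5) - 0.9 = -2.4
ŷ3 = (0.3)·(-1) + (0.0)·(0) - 0.9 = -1.2
errors² = [0.16, 1.44, 1.69, 0.64]
MSE = 3.9300/4 = 0.9825

0.9825


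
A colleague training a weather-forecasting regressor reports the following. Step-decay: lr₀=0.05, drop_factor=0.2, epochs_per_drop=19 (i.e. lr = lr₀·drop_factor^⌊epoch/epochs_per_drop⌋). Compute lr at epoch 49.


n_drops = ⌊49/19⌋ = 2
lr = 0.05·0.2^2 = 0.05·0.04 = 0.002

0.002


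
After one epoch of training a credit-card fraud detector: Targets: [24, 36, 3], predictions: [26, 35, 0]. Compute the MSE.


Squared errors: (24-26)²=4, (36-35)²=1, (3-0)²=9
Sum = 14
MSE = 14/3 = 14/3

14/3


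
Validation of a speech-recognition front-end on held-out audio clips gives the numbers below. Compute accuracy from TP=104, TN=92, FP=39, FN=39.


Accuracy = (TP+TN)/(TP+TN+FP+FN)
= (104+92)/(274)
= 196/274 = 71.53%

71.53%


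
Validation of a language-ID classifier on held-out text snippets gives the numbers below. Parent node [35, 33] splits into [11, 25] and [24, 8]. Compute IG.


Parent = [35, 33], H_parent = 0.9994
H_left = 0.888 (n=36), H_right = 0.8113 (n=32)
H_children = (36/68)·0.888 + (32/68)·0.8113 = 0.8519
IG = 0.9994 - 0.8519 = 0.1475

0.1475


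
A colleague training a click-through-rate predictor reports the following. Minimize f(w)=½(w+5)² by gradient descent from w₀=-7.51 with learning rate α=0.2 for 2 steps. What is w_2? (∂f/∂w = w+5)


step 1: grad = -7.51+5 = -2.51; w = -7.51 - 0.2·(-2.51) = -7.008
step 2: grad = -7.008+5 = -2.008; w = -7.008 - 0.2·(-2.008) = -6.6064

-6.6064


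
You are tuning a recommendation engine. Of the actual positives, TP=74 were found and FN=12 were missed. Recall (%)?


Recall = TP/(TP+FN)
= 74/(74+12)
= 74/86 = 86.05%

86.05%


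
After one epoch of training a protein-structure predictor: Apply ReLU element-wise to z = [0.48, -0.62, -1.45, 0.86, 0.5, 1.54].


ReLU(0.48) = max(0, 0.48) = 0.48
ReLU(-0.62) = max(0, -0.62) = 0.0
ReLU(-1.45) = max(0, -1.45) = 0.0
ReLU(0.86) = max(0, 0.86) = 0.86
ReLU(0.5) = max(0, 0.5) = 0.5
ReLU(1.54) = max(0, 1.54) = 1.54
result = [0.48, 0.0, 0.0, 0.86, 0.5, 1.54]

[0.48, 0.0, 0.0, 0.86, 0.5, 1.54]


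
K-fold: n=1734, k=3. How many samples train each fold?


Fold size = 1734/3 = 578
Training per fold = 1734 - 578 = 1156

1156


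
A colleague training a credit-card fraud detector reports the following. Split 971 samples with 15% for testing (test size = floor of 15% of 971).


Test = ⌊971·15/100⌋ = 145
Train = 971 - 145 = 826

Train: 826, Test: 145


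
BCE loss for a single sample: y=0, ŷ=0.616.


BCE = -[y·ln(p) + (1-y)·ln(1-p)]
= -0 - 1·ln(1-0.616)
= -ln(0.384) = 0.9571

0.9571


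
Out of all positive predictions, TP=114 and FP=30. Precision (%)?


Precision = TP/(TP+FP)
= 114/(114+30)
= 114/144 = 79.17%

79.17%


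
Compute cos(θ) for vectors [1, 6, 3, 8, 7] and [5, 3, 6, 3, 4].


A·B = 1·5 + 6·3 + 3·6 + 8·3 + 7·4 = 93
‖A‖ = √159 = 12.6095, ‖B‖ = √95 = 9.7468
cos = 93/(√159·√95) = 93/√15105 = 0.7567

0.7567


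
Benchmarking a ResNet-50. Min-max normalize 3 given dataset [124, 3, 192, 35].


min=3, max=192
(3-3)/(192-3) = 0/189 = 0.0

0.0


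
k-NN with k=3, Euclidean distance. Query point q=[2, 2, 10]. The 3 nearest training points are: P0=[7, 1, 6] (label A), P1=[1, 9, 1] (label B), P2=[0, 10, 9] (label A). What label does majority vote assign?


d(q,P0) = 6.4807  (label A)
d(q,P1) = 11.4455  (label B)
d(q,P2) = 8.3066  (label A)
Votes: A=2, B=1
Majority → A

A


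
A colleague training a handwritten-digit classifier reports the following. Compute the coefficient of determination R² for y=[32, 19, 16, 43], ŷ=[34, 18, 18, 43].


ȳ = 27.5
SS_res = Σ(y-ŷ)² = 9
SS_tot = Σ(y-ȳ)² = 465
R² = 1 - SS_res/SS_tot = 1 - 0.0194 = 0.9806

0.9806


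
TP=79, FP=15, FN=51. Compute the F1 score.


Precision = 79/94 = 0.8404
Recall = 79/130 = 0.6077
F1 = 2·P·R/(P+R) = 2·TP/(2·TP+FP+FN) = 158/(158+15+51) = 158/224 = 0.7054

0.7054
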